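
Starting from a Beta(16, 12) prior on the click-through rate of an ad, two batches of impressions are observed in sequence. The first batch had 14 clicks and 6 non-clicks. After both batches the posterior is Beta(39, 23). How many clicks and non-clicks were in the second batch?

9 clicks and 5 non-clicks

Sequential conjugate updates are equivalent to a single update on the pooled data, so total successes = posterior α − prior α and total failures = posterior β − prior β.
Total across both batches: 39−16=23 clicks, 23−12=11 non-clicks.
Subtract the first batch: 23−14=9 clicks and 11−6=5 non-clicks.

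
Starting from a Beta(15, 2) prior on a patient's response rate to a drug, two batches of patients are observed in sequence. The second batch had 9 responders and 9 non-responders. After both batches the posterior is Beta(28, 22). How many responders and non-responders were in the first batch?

4 responders and 11 non-responders

Sequential conjugate updates are equivalent to a single update on the pooled data, so total successes = posterior α − prior α and total failures = posterior β − prior β.
Total across both batches: 28−15=13 responders, 22−2=20 non-responders.
Subtract the second batch: 13−9=4 responders and 20−9=11 non-responders.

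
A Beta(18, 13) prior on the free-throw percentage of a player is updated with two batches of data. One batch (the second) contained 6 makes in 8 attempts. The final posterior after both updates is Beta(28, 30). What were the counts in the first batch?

Because Beta–binomial updating is additive in the counts, the combined data contributed (α_post−α_prior, β_post−β_prior) successes and failures.
Total across both batches: 28−18=10 makes, 30−13=17 misses.
Subtract the second batch: 10−6=4 makes and 17−2=15 misses.

4 makes and 15 misses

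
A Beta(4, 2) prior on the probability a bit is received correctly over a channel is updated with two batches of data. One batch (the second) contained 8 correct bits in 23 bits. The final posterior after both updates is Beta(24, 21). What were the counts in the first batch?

Because Beta–binomial updating is additive in the counts, the combined data contributed (α_post−α_prior, β_post−β_prior) successes and failures.
Total across both batches: 24−4=20 correct bits, 21−2=19 errors.
Subtract the second batch: 20−8=12 correct bits and 19−15=4 errors.

12 correct bits and 4 errors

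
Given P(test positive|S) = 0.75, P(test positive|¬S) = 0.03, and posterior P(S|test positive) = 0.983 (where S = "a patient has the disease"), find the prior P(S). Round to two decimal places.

P(S) = 0.70

In odds form, posterior odds = prior odds × likelihood ratio, so prior odds = posterior odds ÷ LR.
Posterior odds = 0.983/(1−0.983) = 57.8235. LR = 0.75/0.03 = 25.0000.
Prior odds = 57.8235/25.0000 = 2.3129, so P(S) = 2.3129/(1+2.3129) ≈ 0.70.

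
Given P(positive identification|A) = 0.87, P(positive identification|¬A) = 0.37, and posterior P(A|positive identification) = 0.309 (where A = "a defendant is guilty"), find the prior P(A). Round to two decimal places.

P(A) = 0.16

Bayes' rule in odds form gives O(A|E) = O(A)·[P(E|A)/P(E|¬A)], hence O(A) = O(A|E)/LR.
Posterior odds = 0.309/(1−0.309) = 0.4472. LR = 0.87/0.37 = 2.3514.
Prior odds = 0.4472/2.3514 = 0.1902, so P(A) = 0.1902/(1+0.1902) ≈ 0.16.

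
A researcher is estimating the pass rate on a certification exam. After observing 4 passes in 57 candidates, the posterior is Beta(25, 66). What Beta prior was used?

Beta is conjugate to the binomial likelihood: posterior = Beta(α+s, β+f).
So α = 25 − 4 = 21 and β = 66 − 53 = 13.

Beta(21, 13)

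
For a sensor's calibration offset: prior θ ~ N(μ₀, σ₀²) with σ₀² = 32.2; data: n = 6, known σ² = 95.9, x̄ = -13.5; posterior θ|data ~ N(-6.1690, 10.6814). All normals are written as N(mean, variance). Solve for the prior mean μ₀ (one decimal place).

The posterior mean is a precision-weighted average: μ_n = (τ₀μ₀ + τ_data·x̄)/(τ₀+τ_data), with τ₀=1/σ₀² and τ_data=n/σ².
Here τ₀ = 1/32.2 = 0.031056 and τ_data = 6/95.9 = 0.062565, so τ_n = 0.093621.
Rearranging for μ₀: μ₀ = (μ_n·τ_n − τ_data·x̄)/τ₀ = (-6.1690·0.093621 − 0.062565·-13.5) / 0.031056 = 0.267080/0.031056 ≈ 8.6.

μ₀ = 8.6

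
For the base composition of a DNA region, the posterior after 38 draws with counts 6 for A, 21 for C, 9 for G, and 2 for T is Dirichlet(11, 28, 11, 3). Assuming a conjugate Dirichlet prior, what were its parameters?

Dirichlet(5, 7, 2, 1)

For a Dirichlet(α) prior with multinomial counts c, the posterior is Dirichlet(α + c) componentwise.
Subtract each count from the matching posterior parameter: 11−6=5, 28−21=7, 11−9=2, 3−2=1.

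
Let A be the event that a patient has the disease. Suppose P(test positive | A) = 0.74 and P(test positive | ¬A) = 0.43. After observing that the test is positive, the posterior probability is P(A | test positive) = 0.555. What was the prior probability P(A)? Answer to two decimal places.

In odds form, posterior odds = prior odds × likelihood ratio, so prior odds = posterior odds ÷ LR.
Posterior odds = 0.555/(1−0.555) = 1.2472. LR = 0.74/0.43 = 1.7209.
Prior odds = 1.2472/1.7209 = 0.7247, so P(A) = 0.7247/(1+0.7247) ≈ 0.42.

P(A) = 0.42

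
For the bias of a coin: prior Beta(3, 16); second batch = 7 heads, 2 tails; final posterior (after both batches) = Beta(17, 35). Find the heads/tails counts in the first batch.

7 heads and 17 tails

Because Beta–binomial updating is additive in the counts, the combined data contributed (α_post−α_prior, β_post−β_prior) successes and failures.
Total across both batches: 17−3=14 heads, 35−16=19 tails.
Subtract the second batch: 14−7=7 heads and 19−2=17 tails.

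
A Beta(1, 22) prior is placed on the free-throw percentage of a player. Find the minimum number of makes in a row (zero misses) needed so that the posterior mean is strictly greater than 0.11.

After k makes and 0 misses the posterior is Beta(1+k, 22), with mean (1+k)/(1+22+k).
Set (1+k)/(23+k) > 0.11 and solve: k > (0.11·23 − 1)/(1 − 0.11) = 1.719.
The smallest integer exceeding 1.719 is 2.

k = 2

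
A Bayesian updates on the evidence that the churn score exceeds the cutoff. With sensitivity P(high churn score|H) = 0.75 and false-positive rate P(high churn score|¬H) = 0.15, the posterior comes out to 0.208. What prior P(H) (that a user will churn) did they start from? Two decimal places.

Bayes' rule in odds form gives O(H|E) = O(H)·[P(E|H)/P(E|¬H)], hence O(H) = O(H|E)/LR.
Posterior odds = 0.208/(1−0.208) = 0.2626. LR = 0.75/0.15 = 5.0000.
Prior odds = 0.2626/5.0000 = 0.0525, so P(H) = 0.0525/(1+0.0525) ≈ 0.05.

P(H) = 0.05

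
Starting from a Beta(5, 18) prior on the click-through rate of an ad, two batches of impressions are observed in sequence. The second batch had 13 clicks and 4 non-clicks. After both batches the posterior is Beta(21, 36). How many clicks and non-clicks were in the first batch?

3 clicks and 14 non-clicks

Because Beta–binomial updating is additive in the counts, the combined data contributed (α_post−α_prior, β_post−β_prior) successes and failures.
Total across both batches: 21−5=16 clicks, 36−18=18 non-clicks.
Subtract the second batch: 16−13=3 clicks and 18−4=14 non-clicks.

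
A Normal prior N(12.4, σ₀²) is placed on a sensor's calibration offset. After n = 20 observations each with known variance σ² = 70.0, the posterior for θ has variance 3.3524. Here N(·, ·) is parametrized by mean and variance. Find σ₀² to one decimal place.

For the Normal–Normal model with known σ², precisions add: τ_n = τ₀ + n/σ².
So 1/σ₀² = 1/3.3524 − 20/70.0 = 0.298294 − 0.285714 = 0.012580.
Hence σ₀² = 1/0.012580 ≈ 79.5.

σ₀² = 79.5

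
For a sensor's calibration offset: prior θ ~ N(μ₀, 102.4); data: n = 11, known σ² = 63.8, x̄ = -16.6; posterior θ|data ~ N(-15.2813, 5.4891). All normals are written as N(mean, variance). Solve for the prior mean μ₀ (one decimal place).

The posterior mean is a precision-weighted average: μ_n = (τ₀μ₀ + τ_data·x̄)/(τ₀+τ_data), with τ₀=1/σ₀² and τ_data=n/σ².
Here τ₀ = 1/102.4 = 0.009766 and τ_data = 11/63.8 = 0.172414, so τ_n = 0.182180.
Rearranging for μ₀: μ₀ = (μ_n·τ_n − τ_data·x̄)/τ₀ = (-15.2813·0.182180 − 0.172414·-16.6) / 0.009766 = 0.078125/0.009766 ≈ 8.0.

μ₀ = 8.0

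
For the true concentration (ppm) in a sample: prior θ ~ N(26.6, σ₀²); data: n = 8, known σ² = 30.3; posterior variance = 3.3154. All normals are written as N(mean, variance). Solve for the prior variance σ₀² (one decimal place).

For the Normal–Normal model with known σ², precisions add: τ_n = τ₀ + n/σ².
So 1/σ₀² = 1/3.3154 − 8/30.3 = 0.301623 − 0.264026 = 0.037597.
Hence σ₀² = 1/0.037597 ≈ 26.6.

σ₀² = 26.6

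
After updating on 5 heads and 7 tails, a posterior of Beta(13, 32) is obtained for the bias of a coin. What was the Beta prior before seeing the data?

Beta(8, 25)

Beta is conjugate to the binomial likelihood: posterior = Beta(a+s, b+f).
So a = 13 − 5 = 8 and b = 32 − 7 = 25.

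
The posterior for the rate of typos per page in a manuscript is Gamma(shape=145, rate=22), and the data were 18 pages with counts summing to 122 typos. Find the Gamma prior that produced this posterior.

Gamma(shape=23, rate=4)

Gamma–Poisson conjugacy: posterior shape = α + Σxᵢ, posterior rate = β + n.
So α = 145 − 122 = 23 and β = 22 − 18 = 4.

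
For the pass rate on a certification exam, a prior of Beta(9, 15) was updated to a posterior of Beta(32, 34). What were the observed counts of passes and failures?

Beta is conjugate to the binomial likelihood: posterior = Beta(a+s, b+f).
Match parameters: s=32−9=23, f=34−15=19.

23 passes and 19 failures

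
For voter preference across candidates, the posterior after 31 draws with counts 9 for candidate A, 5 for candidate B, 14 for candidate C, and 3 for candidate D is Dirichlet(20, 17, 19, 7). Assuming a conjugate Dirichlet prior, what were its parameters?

Dirichlet(11, 12, 5, 4)

For a Dirichlet(α) prior with multinomial counts c, the posterior is Dirichlet(α + c) componentwise.
Subtract each count from the matching posterior parameter: 20−9=11, 17−5=12, 19−14=5, 7−3=4.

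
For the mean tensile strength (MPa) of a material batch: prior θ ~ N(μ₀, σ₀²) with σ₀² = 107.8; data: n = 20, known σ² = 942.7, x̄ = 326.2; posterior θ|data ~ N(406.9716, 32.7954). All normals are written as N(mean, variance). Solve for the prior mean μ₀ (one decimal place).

The posterior mean is a precision-weighted average: μ_n = (τ₀μ₀ + τ_data·x̄)/(τ₀+τ_data), with τ₀=1/σ₀² and τ_data=n/σ².
Here τ₀ = 1/107.8 = 0.009276 and τ_data = 20/942.7 = 0.021216, so τ_n = 0.030492.
Rearranging for μ₀: μ₀ = (μ_n·τ_n − τ_data·x̄)/τ₀ = (406.9716·0.030492 − 0.021216·326.2) / 0.009276 = 5.488719/0.009276 ≈ 591.7.

μ₀ = 591.7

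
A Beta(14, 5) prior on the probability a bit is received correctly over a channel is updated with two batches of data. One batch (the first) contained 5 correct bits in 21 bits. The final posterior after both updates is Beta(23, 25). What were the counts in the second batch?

Because Beta–binomial updating is additive in the counts, the combined data contributed (α_post−α_prior, β_post−β_prior) successes and failures.
Total across both batches: 23−14=9 correct bits, 25−5=20 errors.
Subtract the first batch: 9−5=4 correct bits and 20−16=4 errors.

4 correct bits and 4 errors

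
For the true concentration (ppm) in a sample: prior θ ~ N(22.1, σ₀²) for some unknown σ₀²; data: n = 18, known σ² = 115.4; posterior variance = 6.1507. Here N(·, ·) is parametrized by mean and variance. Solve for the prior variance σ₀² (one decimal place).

Posterior precision equals prior precision plus data precision: 1/σ_n² = 1/σ₀² + n/σ².
So 1/σ₀² = 1/6.1507 − 18/115.4 = 0.162583 − 0.155979 = 0.006604.
Hence σ₀² = 1/0.006604 ≈ 151.4.

σ₀² = 151.4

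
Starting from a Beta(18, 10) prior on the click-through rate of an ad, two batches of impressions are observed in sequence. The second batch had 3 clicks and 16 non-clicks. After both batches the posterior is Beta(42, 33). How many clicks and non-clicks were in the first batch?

Because Beta–binomial updating is additive in the counts, the combined data contributed (α_post−α_prior, β_post−β_prior) successes and failures.
Total across both batches: 42−18=24 clicks, 33−10=23 non-clicks.
Subtract the second batch: 24−3=21 clicks and 23−16=7 non-clicks.

21 clicks and 7 non-clicks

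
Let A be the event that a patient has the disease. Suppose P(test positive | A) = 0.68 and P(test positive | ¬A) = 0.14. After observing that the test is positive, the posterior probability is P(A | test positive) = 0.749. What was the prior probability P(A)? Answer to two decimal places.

P(A) = 0.38

In odds form, posterior odds = prior odds × likelihood ratio, so prior odds = posterior odds ÷ LR.
Posterior odds = 0.749/(1−0.749) = 2.9841. LR = 0.68/0.14 = 4.8571.
Prior odds = 2.9841/4.8571 = 0.6144, so P(A) = 0.6144/(1+0.6144) ≈ 0.38.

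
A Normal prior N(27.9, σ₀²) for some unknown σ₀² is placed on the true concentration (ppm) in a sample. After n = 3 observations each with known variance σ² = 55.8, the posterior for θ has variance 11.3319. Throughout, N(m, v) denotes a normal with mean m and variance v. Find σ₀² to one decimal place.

σ₀² = 29.0

For the Normal–Normal model with known σ², precisions add: τ_n = τ₀ + n/σ².
So 1/σ₀² = 1/11.3319 − 3/55.8 = 0.088246 − 0.053763 = 0.034483.
Hence σ₀² = 1/0.034483 ≈ 29.0.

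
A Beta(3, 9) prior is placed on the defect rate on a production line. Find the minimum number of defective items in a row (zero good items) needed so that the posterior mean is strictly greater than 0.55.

k = 9

After k defective items and 0 good items the posterior is Beta(3+k, 9), with mean (3+k)/(3+9+k).
Set (3+k)/(12+k) > 0.55 and solve: k > (0.55·12 − 3)/(1 − 0.55) = 8.000.
The smallest integer exceeding 8.000 is 9.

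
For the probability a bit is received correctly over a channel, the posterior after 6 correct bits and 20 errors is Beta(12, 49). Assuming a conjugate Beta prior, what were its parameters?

Beta(6, 29)

Beta is conjugate to the binomial likelihood: posterior = Beta(α+s, β+f).
Subtract the data counts: 12−6=6, 49−20=29.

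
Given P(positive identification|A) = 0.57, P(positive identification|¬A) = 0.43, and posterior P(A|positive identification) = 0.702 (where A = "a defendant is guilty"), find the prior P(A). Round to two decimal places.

In odds form, posterior odds = prior odds × likelihood ratio, so prior odds = posterior odds ÷ LR.
Posterior odds = 0.702/(1−0.702) = 2.3557. LR = 0.57/0.43 = 1.3256.
Prior odds = 2.3557/1.3256 = 1.7771, so P(A) = 1.7771/(1+1.7771) ≈ 0.64.

P(A) = 0.64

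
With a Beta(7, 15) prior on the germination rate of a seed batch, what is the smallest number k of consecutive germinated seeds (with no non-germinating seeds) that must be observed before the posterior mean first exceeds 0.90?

k = 129

After k germinated seeds and 0 non-germinating seeds the posterior is Beta(7+k, 15), with mean (7+k)/(7+15+k).
Set (7+k)/(22+k) > 0.90 and solve: k > (0.90·22 − 7)/(1 − 0.90) = 128.000.
The smallest integer exceeding 128.000 is 129.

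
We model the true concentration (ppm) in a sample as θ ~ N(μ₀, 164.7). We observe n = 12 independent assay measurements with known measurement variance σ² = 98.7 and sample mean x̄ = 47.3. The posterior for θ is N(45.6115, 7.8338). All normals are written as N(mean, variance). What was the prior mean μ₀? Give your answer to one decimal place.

μ₀ = 11.8

The posterior mean is a precision-weighted average: μ_n = (τ₀μ₀ + τ_data·x̄)/(τ₀+τ_data), with τ₀=1/σ₀² and τ_data=n/σ².
Here τ₀ = 1/164.7 = 0.006072 and τ_data = 12/98.7 = 0.121581, so τ_n = 0.127653.
Rearranging for μ₀: μ₀ = (μ_n·τ_n − τ_data·x̄)/τ₀ = (45.6115·0.127653 − 0.121581·47.3) / 0.006072 = 0.071664/0.006072 ≈ 11.8.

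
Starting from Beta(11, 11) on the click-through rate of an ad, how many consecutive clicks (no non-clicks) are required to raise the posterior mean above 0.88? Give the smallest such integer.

After k clicks and 0 non-clicks the posterior is Beta(11+k, 11), with mean (11+k)/(11+11+k).
Set (11+k)/(22+k) > 0.88 and solve: k > (0.88·22 − 11)/(1 − 0.88) = 69.667.
The smallest integer exceeding 69.667 is 70.

k = 70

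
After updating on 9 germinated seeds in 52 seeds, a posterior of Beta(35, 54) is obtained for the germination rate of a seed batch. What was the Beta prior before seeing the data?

Beta is conjugate to the binomial likelihood: posterior = Beta(a+s, b+f).
Subtract the data counts: 35−9=26, 54−43=11.

Beta(26, 11)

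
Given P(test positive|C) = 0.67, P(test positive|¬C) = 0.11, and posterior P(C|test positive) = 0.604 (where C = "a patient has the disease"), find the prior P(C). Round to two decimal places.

P(C) = 0.20

In odds form, posterior odds = prior odds × likelihood ratio, so prior odds = posterior odds ÷ LR.
Posterior odds = 0.604/(1−0.604) = 1.5253. LR = 0.67/0.11 = 6.0909.
Prior odds = 1.5253/6.0909 = 0.2504, so P(C) = 0.2504/(1+0.2504) ≈ 0.20.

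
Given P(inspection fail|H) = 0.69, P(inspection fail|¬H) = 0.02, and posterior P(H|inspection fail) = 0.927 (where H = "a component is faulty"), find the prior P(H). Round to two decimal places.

In odds form, posterior odds = prior odds × likelihood ratio, so prior odds = posterior odds ÷ LR.
Posterior odds = 0.927/(1−0.927) = 12.6986. LR = 0.69/0.02 = 34.5000.
Prior odds = 12.6986/34.5000 = 0.3681, so P(H) = 0.3681/(1+0.3681) ≈ 0.27.

P(H) = 0.27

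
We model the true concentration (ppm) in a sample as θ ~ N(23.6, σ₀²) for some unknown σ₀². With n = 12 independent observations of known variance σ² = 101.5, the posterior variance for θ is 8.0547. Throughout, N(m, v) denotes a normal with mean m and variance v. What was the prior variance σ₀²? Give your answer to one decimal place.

σ₀² = 168.8

Posterior precision equals prior precision plus data precision: 1/σ_n² = 1/σ₀² + n/σ².
So 1/σ₀² = 1/8.0547 − 12/101.5 = 0.124151 − 0.118227 = 0.005924.
Hence σ₀² = 1/0.005924 ≈ 168.8.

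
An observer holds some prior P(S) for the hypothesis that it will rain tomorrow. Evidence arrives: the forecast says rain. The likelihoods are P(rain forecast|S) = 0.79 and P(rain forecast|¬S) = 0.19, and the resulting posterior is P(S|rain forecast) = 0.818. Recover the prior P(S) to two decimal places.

In odds form, posterior odds = prior odds × likelihood ratio, so prior odds = posterior odds ÷ LR.
Posterior odds = 0.818/(1−0.818) = 4.4945. LR = 0.79/0.19 = 4.1579.
Prior odds = 4.4945/4.1579 = 1.0810, so P(S) = 1.0810/(1+1.0810) ≈ 0.52.

P(S) = 0.52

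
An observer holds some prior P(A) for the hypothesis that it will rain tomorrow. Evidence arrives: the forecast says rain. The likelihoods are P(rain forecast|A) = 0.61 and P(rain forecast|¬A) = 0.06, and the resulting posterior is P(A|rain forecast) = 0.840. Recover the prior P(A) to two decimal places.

P(A) = 0.34

Bayes' rule in odds form gives O(A|E) = O(A)·[P(E|A)/P(E|¬A)], hence O(A) = O(A|E)/LR.
Posterior odds = 0.840/(1−0.840) = 5.2500. LR = 0.61/0.06 = 10.1667.
Prior odds = 5.2500/10.1667 = 0.5164, so P(A) = 0.5164/(1+0.5164) ≈ 0.34.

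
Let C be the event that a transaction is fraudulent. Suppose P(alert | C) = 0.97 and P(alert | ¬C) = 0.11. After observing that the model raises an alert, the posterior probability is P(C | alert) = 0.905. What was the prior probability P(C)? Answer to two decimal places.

In odds form, posterior odds = prior odds × likelihood ratio, so prior odds = posterior odds ÷ LR.
Posterior odds = 0.905/(1−0.905) = 9.5263. LR = 0.97/0.11 = 8.8182.
Prior odds = 9.5263/8.8182 = 1.0803, so P(C) = 1.0803/(1+1.0803) ≈ 0.52.

P(C) = 0.52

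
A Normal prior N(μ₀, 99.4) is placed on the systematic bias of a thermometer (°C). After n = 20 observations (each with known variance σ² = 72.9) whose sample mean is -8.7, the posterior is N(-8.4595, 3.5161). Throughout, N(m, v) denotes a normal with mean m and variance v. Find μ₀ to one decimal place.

μ₀ = -1.9

The posterior mean is a precision-weighted average: μ_n = (τ₀μ₀ + τ_data·x̄)/(τ₀+τ_data), with τ₀=1/σ₀² and τ_data=n/σ².
Here τ₀ = 1/99.4 = 0.010060 and τ_data = 20/72.9 = 0.274348, so τ_n = 0.284408.
Rearranging for μ₀: μ₀ = (μ_n·τ_n − τ_data·x̄)/τ₀ = (-8.4595·0.284408 − 0.274348·-8.7) / 0.010060 = -0.019122/0.010060 ≈ -1.9.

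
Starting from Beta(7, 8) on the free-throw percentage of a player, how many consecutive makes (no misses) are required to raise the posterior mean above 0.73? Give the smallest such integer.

k = 15

After k makes and 0 misses the posterior is Beta(7+k, 8), with mean (7+k)/(7+8+k).
Set (7+k)/(15+k) > 0.73 and solve: k > (0.73·15 − 7)/(1 − 0.73) = 14.630.
The smallest integer exceeding 14.630 is 15, and checking k=15: (22)/(30) = 0.7333 > 0.73.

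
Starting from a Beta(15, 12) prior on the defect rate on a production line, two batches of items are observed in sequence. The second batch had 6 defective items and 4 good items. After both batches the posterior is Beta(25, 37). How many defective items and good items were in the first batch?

4 defective items and 21 good items

Because Beta–binomial updating is additive in the counts, the combined data contributed (α_post−α_prior, β_post−β_prior) successes and failures.
Total across both batches: 25−15=10 defective items, 37−12=25 good items.
Subtract the second batch: 10−6=4 defective items and 25−4=21 good items.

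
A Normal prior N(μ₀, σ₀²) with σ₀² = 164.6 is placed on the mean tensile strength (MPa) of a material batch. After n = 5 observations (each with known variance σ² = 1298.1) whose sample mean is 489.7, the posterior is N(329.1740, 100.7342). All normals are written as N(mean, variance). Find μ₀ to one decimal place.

With known observation variance, the Normal–Normal posterior has precision τ_n = τ₀ + n/σ² and mean μ_n = (τ₀μ₀ + (n/σ²)x̄)/τ_n.
Here τ₀ = 1/164.6 = 0.006075 and τ_data = 5/1298.1 = 0.003852, so τ_n = 0.009927.
Rearranging for μ₀: μ₀ = (μ_n·τ_n − τ_data·x̄)/τ₀ = (329.1740·0.009927 − 0.003852·489.7) / 0.006075 = 1.381386/0.006075 ≈ 227.4.

μ₀ = 227.4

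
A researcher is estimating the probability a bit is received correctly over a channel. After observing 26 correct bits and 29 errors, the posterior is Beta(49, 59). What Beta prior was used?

Under Beta–binomial conjugacy the posterior parameters are (α+s, β+f).
So α = 49 − 26 = 23 and β = 59 − 29 = 30.

Beta(23, 30)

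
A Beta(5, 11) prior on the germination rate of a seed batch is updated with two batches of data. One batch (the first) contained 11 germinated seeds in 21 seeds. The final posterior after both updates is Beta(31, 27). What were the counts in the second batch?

15 germinated seeds and 6 non-germinating seeds

Because Beta–binomial updating is additive in the counts, the combined data contributed (α_post−α_prior, β_post−β_prior) successes and failures.
Total across both batches: 31−5=26 germinated seeds, 27−11=16 non-germinating seeds.
Subtract the first batch: 26−11=15 germinated seeds and 16−10=6 non-germinating seeds.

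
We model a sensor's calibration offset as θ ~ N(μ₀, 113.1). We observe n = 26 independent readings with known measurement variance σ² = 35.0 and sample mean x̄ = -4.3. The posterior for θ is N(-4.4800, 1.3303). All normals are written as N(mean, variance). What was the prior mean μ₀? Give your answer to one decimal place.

With known observation variance, the Normal–Normal posterior has precision τ_n = τ₀ + n/σ² and mean μ_n = (τ₀μ₀ + (n/σ²)x̄)/τ_n.
Here τ₀ = 1/113.1 = 0.008842 and τ_data = 26/35.0 = 0.742857, so τ_n = 0.751699.
Rearranging for μ₀: μ₀ = (μ_n·τ_n − τ_data·x̄)/τ₀ = (-4.4800·0.751699 − 0.742857·-4.3) / 0.008842 = -0.173326/0.008842 ≈ -19.6.

μ₀ = -19.6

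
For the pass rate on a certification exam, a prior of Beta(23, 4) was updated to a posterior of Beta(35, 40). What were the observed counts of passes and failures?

Under Beta–binomial conjugacy the posterior parameters are (α+s, β+f).
So s = 35 − 23 = 12 and f = 40 − 4 = 36.

12 passes and 36 failures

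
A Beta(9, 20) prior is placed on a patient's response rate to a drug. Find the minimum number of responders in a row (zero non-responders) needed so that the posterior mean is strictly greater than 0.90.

After k responders and 0 non-responders the posterior is Beta(9+k, 20), with mean (9+k)/(9+20+k).
Set (9+k)/(29+k) > 0.90 and solve: k > (0.90·29 − 9)/(1 − 0.90) = 171.000.
The smallest integer exceeding 171.000 is 172, and checking k=172: (181)/(201) = 0.9005 > 0.90.

k = 172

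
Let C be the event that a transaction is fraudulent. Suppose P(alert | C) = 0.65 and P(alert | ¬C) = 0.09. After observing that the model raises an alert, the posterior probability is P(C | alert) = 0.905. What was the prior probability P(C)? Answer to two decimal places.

In odds form, posterior odds = prior odds × likelihood ratio, so prior odds = posterior odds ÷ LR.
Posterior odds = 0.905/(1−0.905) = 9.5263. LR = 0.65/0.09 = 7.2222.
Prior odds = 9.5263/7.2222 = 1.3190, so P(C) = 1.3190/(1+1.3190) ≈ 0.57.

P(C) = 0.57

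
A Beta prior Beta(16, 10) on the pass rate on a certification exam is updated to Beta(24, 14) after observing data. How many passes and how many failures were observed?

8 passes and 4 failures

Under Beta–binomial conjugacy the posterior parameters are (a+s, b+f).
Match parameters: s=24−16=8, f=14−10=4.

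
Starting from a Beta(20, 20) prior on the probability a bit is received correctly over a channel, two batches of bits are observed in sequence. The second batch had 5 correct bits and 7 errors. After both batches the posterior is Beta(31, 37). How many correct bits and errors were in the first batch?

6 correct bits and 10 errors

Because Beta–binomial updating is additive in the counts, the combined data contributed (α_post−α_prior, β_post−β_prior) successes and failures.
Total across both batches: 31−20=11 correct bits, 37−20=17 errors.
Subtract the second batch: 11−5=6 correct bits and 17−7=10 errors.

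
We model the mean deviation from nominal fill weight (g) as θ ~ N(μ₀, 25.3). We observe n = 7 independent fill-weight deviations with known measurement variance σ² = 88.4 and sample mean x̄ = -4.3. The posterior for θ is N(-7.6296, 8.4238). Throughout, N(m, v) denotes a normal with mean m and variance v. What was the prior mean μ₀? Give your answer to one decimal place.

μ₀ = -14.3

The posterior mean is a precision-weighted average: μ_n = (τ₀μ₀ + τ_data·x̄)/(τ₀+τ_data), with τ₀=1/σ₀² and τ_data=n/σ².
Here τ₀ = 1/25.3 = 0.039526 and τ_data = 7/88.4 = 0.079186, so τ_n = 0.118712.
Rearranging for μ₀: μ₀ = (μ_n·τ_n − τ_data·x̄)/τ₀ = (-7.6296·0.118712 − 0.079186·-4.3) / 0.039526 = -0.565225/0.039526 ≈ -14.3.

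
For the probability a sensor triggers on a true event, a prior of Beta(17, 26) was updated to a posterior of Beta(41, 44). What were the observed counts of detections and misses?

24 detections and 18 misses

Beta is conjugate to the binomial likelihood: posterior = Beta(a+s, b+f).
Match parameters: s=41−17=24, f=44−26=18.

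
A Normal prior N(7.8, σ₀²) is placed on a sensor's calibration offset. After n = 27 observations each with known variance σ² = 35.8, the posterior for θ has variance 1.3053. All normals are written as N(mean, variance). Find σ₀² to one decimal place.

σ₀² = 83.9

For the Normal–Normal model with known σ², precisions add: τ_n = τ₀ + n/σ².
So 1/σ₀² = 1/1.3053 − 27/35.8 = 0.766107 − 0.754190 = 0.011917.
Hence σ₀² = 1/0.011917 ≈ 83.9.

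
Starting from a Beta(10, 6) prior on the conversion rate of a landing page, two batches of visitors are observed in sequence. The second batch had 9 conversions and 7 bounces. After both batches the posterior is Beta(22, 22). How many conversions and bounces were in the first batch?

Because Beta–binomial updating is additive in the counts, the combined data contributed (α_post−α_prior, β_post−β_prior) successes and failures.
Total across both batches: 22−10=12 conversions, 22−6=16 bounces.
Subtract the second batch: 12−9=3 conversions and 16−7=9 bounces.

3 conversions and 9 bounces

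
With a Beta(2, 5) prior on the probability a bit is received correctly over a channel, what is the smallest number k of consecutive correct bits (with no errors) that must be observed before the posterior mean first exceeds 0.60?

k = 6

After k correct bits and 0 errors the posterior is Beta(2+k, 5), with mean (2+k)/(2+5+k).
Set (2+k)/(7+k) > 0.60 and solve: k > (0.60·7 − 2)/(1 − 0.60) = 5.500.
The smallest integer exceeding 5.500 is 6, and checking k=6: (8)/(13) = 0.6154 > 0.60.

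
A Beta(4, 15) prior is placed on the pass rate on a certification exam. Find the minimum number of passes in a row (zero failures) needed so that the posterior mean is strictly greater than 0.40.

k = 7

After k passes and 0 failures the posterior is Beta(4+k, 15), with mean (4+k)/(4+15+k).
Set (4+k)/(19+k) > 0.40 and solve: k > (0.40·19 − 4)/(1 − 0.40) = 6.000.
The smallest integer exceeding 6.000 is 7, and checking k=7: (11)/(26) = 0.4231 > 0.40.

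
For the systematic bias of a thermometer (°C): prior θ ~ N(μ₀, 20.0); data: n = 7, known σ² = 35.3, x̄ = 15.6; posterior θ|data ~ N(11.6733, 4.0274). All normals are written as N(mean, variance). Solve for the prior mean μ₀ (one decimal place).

μ₀ = -3.9

With known observation variance, the Normal–Normal posterior has precision τ_n = τ₀ + n/σ² and mean μ_n = (τ₀μ₀ + (n/σ²)x̄)/τ_n.
Here τ₀ = 1/20.0 = 0.050000 and τ_data = 7/35.3 = 0.198300, so τ_n = 0.248300.
Rearranging for μ₀: μ₀ = (μ_n·τ_n − τ_data·x̄)/τ₀ = (11.6733·0.248300 − 0.198300·15.6) / 0.050000 = -0.195000/0.050000 ≈ -3.9.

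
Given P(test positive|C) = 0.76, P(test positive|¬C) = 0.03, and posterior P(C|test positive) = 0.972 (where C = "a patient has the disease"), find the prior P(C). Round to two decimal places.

P(C) = 0.58

In odds form, posterior odds = prior odds × likelihood ratio, so prior odds = posterior odds ÷ LR.
Posterior odds = 0.972/(1−0.972) = 34.7143. LR = 0.76/0.03 = 25.3333.
Prior odds = 34.7143/25.3333 = 1.3703, so P(C) = 1.3703/(1+1.3703) ≈ 0.58.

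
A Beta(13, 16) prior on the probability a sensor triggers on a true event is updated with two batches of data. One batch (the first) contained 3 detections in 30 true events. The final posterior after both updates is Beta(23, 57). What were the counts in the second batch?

Because Beta–binomial updating is additive in the counts, the combined data contributed (α_post−α_prior, β_post−β_prior) successes and failures.
Total across both batches: 23−13=10 detections, 57−16=41 misses.
Subtract the first batch: 10−3=7 detections and 41−27=14 misses.

7 detections and 14 misses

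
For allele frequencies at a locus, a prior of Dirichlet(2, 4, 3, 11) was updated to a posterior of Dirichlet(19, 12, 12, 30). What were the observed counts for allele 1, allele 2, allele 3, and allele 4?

For a Dirichlet(α) prior with multinomial counts c, the posterior is Dirichlet(α + c) componentwise.
Counts are posterior − prior componentwise: 19−2=17, 12−4=8, 12−3=9, 30−11=19.

counts (17, 8, 9, 19)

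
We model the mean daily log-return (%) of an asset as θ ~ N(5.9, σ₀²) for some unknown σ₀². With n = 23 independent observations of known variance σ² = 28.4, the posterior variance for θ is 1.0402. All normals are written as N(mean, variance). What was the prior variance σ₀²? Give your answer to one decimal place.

σ₀² = 6.6

Posterior precision equals prior precision plus data precision: 1/σ_n² = 1/σ₀² + n/σ².
So 1/σ₀² = 1/1.0402 − 23/28.4 = 0.961354 − 0.809859 = 0.151495.
Hence σ₀² = 1/0.151495 ≈ 6.6.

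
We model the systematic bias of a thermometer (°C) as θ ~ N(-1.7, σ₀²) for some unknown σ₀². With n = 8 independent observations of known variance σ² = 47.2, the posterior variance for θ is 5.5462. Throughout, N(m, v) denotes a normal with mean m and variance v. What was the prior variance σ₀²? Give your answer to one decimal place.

σ₀² = 92.5

For the Normal–Normal model with known σ², precisions add: τ_n = τ₀ + n/σ².
So 1/σ₀² = 1/5.5462 − 8/47.2 = 0.180304 − 0.169492 = 0.010812.
Hence σ₀² = 1/0.010812 ≈ 92.5.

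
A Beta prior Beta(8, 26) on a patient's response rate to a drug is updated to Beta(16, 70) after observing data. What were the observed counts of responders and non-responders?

8 responders and 44 non-responders

Beta is conjugate to the binomial likelihood: posterior = Beta(α+s, β+f).
So s = 16 − 8 = 8 and f = 70 − 26 = 44.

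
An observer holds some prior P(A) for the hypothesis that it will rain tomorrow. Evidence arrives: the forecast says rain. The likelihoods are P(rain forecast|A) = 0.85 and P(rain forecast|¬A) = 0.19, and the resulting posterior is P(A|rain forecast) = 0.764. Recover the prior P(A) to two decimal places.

In odds form, posterior odds = prior odds × likelihood ratio, so prior odds = posterior odds ÷ LR.
Posterior odds = 0.764/(1−0.764) = 3.2373. LR = 0.85/0.19 = 4.4737.
Prior odds = 3.2373/4.4737 = 0.7236, so P(A) = 0.7236/(1+0.7236) ≈ 0.42.

P(A) = 0.42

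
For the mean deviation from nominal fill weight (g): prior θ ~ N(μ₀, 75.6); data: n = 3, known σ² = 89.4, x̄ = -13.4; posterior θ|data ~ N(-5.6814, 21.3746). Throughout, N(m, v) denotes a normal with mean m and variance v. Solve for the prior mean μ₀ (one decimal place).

With known observation variance, the Normal–Normal posterior has precision τ_n = τ₀ + n/σ² and mean μ_n = (τ₀μ₀ + (n/σ²)x̄)/τ_n.
Here τ₀ = 1/75.6 = 0.013228 and τ_data = 3/89.4 = 0.033557, so τ_n = 0.046785.
Rearranging for μ₀: μ₀ = (μ_n·τ_n − τ_data·x̄)/τ₀ = (-5.6814·0.046785 − 0.033557·-13.4) / 0.013228 = 0.183860/0.013228 ≈ 13.9.

μ₀ = 13.9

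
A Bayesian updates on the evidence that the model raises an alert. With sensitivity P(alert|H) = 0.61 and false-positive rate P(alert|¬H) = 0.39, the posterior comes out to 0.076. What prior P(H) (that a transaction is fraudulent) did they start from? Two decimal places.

In odds form, posterior odds = prior odds × likelihood ratio, so prior odds = posterior odds ÷ LR.
Posterior odds = 0.076/(1−0.076) = 0.0823. LR = 0.61/0.39 = 1.5641.
Prior odds = 0.0823/1.5641 = 0.0526, so P(H) = 0.0526/(1+0.0526) ≈ 0.05.

P(H) = 0.05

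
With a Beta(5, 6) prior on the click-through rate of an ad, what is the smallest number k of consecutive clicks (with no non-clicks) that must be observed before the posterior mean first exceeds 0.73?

After k clicks and 0 non-clicks the posterior is Beta(5+k, 6), with mean (5+k)/(5+6+k).
Set (5+k)/(11+k) > 0.73 and solve: k > (0.73·11 − 5)/(1 − 0.73) = 11.222.
The smallest integer exceeding 11.222 is 12.

k = 12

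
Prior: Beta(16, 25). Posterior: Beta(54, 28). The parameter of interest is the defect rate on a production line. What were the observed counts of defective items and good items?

Under Beta–binomial conjugacy the posterior parameters are (a+s, b+f).
Match parameters: s=54−16=38, f=28−25=3.

38 defective items and 3 good items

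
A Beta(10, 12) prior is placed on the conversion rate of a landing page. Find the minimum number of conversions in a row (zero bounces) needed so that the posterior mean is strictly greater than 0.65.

After k conversions and 0 bounces the posterior is Beta(10+k, 12), with mean (10+k)/(10+12+k).
Set (10+k)/(22+k) > 0.65 and solve: k > (0.65·22 − 10)/(1 − 0.65) = 12.286.
The smallest integer exceeding 12.286 is 13, and checking k=13: (23)/(35) = 0.6571 > 0.65.

k = 13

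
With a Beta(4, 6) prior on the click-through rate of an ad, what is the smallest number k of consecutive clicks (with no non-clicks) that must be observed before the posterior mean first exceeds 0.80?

k = 21

After k clicks and 0 non-clicks the posterior is Beta(4+k, 6), with mean (4+k)/(4+6+k).
Set (4+k)/(10+k) > 0.80 and solve: k > (0.80·10 − 4)/(1 − 0.80) = 20.000.
The smallest integer exceeding 20.000 is 21, and checking k=21: (25)/(31) = 0.8065 > 0.80.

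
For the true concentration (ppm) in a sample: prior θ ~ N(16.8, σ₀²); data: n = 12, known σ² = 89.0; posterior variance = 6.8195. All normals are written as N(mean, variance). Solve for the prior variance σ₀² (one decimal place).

Posterior precision equals prior precision plus data precision: 1/σ_n² = 1/σ₀² + n/σ².
So 1/σ₀² = 1/6.8195 − 12/89.0 = 0.146638 − 0.134831 = 0.011807.
Hence σ₀² = 1/0.011807 ≈ 84.7.

σ₀² = 84.7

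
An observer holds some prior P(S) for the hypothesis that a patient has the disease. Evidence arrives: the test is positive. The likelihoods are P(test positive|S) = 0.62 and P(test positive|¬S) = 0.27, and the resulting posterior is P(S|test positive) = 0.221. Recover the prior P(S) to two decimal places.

P(S) = 0.11

Bayes' rule in odds form gives O(S|E) = O(S)·[P(E|S)/P(E|¬S)], hence O(S) = O(S|E)/LR.
Posterior odds = 0.221/(1−0.221) = 0.2837. LR = 0.62/0.27 = 2.2963.
Prior odds = 0.2837/2.2963 = 0.1235, so P(S) = 0.1235/(1+0.1235) ≈ 0.11.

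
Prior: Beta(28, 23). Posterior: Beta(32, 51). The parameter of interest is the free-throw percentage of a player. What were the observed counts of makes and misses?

A Beta(α, β) prior with s successes and f failures in binomial data gives a Beta(α+s, β+f) posterior.
So s = 32 − 28 = 4 and f = 51 − 23 = 28.

4 makes and 28 misses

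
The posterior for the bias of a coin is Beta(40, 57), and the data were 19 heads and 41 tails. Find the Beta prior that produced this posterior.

Under Beta–binomial conjugacy the posterior parameters are (α+s, β+f).
Subtract the data counts: 40−19=21, 57−41=16.

Beta(21, 16)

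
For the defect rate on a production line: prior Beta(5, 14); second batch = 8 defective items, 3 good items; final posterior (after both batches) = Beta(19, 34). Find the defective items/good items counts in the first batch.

6 defective items and 17 good items

Because Beta–binomial updating is additive in the counts, the combined data contributed (α_post−α_prior, β_post−β_prior) successes and failures.
Total across both batches: 19−5=14 defective items, 34−14=20 good items.
Subtract the second batch: 14−8=6 defective items and 20−3=17 good items.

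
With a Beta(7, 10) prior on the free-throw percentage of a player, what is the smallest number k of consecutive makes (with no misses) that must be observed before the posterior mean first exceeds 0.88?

After k makes and 0 misses the posterior is Beta(7+k, 10), with mean (7+k)/(7+10+k).
Set (7+k)/(17+k) > 0.88 and solve: k > (0.88·17 − 7)/(1 − 0.88) = 66.333.
The smallest integer exceeding 66.333 is 67.

k = 67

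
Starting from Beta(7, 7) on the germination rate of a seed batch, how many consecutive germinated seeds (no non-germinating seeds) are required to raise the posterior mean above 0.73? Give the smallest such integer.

k = 12

After k germinated seeds and 0 non-germinating seeds the posterior is Beta(7+k, 7), with mean (7+k)/(7+7+k).
Set (7+k)/(14+k) > 0.73 and solve: k > (0.73·14 − 7)/(1 − 0.73) = 11.926.
The smallest integer exceeding 11.926 is 12, and checking k=12: (19)/(26) = 0.7308 > 0.73.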